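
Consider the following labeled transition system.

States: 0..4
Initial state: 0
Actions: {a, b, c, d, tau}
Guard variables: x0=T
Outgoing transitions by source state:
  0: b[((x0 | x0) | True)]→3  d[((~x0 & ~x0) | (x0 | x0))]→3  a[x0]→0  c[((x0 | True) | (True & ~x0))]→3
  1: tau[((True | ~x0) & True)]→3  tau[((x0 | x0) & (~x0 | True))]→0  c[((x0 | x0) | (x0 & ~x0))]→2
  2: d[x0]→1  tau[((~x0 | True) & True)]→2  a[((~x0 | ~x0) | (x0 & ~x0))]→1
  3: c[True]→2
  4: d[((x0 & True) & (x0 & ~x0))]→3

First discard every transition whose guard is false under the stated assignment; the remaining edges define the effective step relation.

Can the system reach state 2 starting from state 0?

Answer: REACHABLE

Trace:
Guard filter leaves 10 enabled edge(s).
L0 = {0}
L1 = {3}  total {0,3}
L2 = {2}  total {0,2,3}
L3 = {1}  total {0,1,2,3}
R = {0,1,2,3}
trace reaching 2: b·c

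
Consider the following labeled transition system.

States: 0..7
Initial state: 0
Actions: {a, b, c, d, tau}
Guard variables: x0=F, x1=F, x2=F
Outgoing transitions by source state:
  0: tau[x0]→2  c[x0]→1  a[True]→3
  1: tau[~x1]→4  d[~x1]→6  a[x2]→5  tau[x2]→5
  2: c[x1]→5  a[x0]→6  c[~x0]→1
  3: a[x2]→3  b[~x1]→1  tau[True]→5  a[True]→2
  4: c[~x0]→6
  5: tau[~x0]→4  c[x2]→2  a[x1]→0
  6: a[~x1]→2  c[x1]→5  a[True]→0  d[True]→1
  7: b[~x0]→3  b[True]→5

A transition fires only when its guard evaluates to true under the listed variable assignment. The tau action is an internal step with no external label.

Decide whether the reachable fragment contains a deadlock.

Answer: DEADLOCK-FREE

Trace:
Reach set: {0,1,2,3,4,5,6}
  0: a→3  [deg 1]
  1: d→6  tau→4  [deg 2]
  2: c→1  [deg 1]
  3: a→2  b→1  tau→5  [deg 3]
  4: c→6  [deg 1]
  5: tau→4  [deg 1]
  6: a→0  a→2  d→1  [deg 3]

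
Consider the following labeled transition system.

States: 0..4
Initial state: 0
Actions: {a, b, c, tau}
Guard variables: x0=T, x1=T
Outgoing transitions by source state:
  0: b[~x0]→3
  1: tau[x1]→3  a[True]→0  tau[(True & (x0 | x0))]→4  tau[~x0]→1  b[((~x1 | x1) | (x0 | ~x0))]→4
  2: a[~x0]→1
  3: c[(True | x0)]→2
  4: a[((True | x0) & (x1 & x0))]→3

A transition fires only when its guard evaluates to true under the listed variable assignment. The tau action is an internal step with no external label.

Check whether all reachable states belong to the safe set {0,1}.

Safe = {0,1}
Reach set: {0}
  0: safe

Answer: INVARIANT HOLDS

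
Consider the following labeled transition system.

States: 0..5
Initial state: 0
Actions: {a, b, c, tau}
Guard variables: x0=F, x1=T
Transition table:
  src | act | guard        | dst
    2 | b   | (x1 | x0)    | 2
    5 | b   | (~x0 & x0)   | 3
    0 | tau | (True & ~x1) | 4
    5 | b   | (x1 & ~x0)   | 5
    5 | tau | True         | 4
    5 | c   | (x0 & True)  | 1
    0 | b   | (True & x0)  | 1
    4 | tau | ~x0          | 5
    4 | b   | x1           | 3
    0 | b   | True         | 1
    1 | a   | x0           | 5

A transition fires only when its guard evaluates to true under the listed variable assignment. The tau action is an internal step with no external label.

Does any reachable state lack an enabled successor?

R = {0,1}
  0: b→1  [deg 1]
  1: ∅  [STUCK]
trace reaching 1: b

Answer: DEADLOCK at state 1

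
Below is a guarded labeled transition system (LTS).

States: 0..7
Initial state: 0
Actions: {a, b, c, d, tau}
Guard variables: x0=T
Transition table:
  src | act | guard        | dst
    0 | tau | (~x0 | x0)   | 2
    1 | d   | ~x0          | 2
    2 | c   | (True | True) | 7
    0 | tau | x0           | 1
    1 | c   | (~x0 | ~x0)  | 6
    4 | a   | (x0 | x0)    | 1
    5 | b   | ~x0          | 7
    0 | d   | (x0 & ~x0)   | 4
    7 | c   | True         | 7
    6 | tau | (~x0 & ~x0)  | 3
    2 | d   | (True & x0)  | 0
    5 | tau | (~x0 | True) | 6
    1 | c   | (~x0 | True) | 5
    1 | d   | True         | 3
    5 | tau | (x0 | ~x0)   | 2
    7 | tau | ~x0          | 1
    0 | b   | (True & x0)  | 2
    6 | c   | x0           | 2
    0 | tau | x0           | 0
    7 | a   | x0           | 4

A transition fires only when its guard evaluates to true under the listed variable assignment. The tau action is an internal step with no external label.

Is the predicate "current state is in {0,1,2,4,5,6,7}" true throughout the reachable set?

Allowed set {0,1,2,4,5,6,7}
R = {0,1,2,3,4,5,6,7}
  0: safe
  1: safe
  2: safe
  3: VIOLATES
  4: safe
  5: safe
  6: safe
  7: safe
witness against invariant: tau·d → 3

Answer: INVARIANT VIOLATED at state 3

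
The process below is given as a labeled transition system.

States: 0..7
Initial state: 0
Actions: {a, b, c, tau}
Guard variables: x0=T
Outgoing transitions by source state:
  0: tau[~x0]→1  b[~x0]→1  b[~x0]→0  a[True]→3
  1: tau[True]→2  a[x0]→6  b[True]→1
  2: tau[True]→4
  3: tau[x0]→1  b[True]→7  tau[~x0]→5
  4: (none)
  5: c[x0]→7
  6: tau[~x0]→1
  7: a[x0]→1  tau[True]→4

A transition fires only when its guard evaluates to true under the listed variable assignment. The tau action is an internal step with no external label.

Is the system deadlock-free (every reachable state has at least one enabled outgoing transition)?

Reachable = {0,1,2,3,4,6,7}
  0: a→3  [1 exit(s)]
  1: a→6  b→1  tau→2  [3 exit(s)]
  2: tau→4  [1 exit(s)]
  3: b→7  tau→1  [2 exit(s)]
  4: ∅  [deadlock]
  6: ∅  [deadlock]
  7: a→1  tau→4  [2 exit(s)]
witness 4: a·b·tau

Answer: DEADLOCK at state 4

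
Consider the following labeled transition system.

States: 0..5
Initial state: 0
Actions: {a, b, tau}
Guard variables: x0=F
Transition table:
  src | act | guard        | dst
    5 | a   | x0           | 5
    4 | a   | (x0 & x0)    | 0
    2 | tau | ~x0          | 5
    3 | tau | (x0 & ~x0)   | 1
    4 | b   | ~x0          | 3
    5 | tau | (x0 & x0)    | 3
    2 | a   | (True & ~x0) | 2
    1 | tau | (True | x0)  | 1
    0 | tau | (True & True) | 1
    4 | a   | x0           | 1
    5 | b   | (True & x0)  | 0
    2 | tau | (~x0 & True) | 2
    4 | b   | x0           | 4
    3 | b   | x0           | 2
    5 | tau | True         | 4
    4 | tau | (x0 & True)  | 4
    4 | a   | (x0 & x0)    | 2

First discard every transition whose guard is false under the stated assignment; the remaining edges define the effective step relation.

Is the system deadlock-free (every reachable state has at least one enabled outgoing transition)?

Answer: DEADLOCK-FREE

Working:
Reachable = {0,1}
  0: tau→1  [deg 1]
  1: tau→1  [deg 1]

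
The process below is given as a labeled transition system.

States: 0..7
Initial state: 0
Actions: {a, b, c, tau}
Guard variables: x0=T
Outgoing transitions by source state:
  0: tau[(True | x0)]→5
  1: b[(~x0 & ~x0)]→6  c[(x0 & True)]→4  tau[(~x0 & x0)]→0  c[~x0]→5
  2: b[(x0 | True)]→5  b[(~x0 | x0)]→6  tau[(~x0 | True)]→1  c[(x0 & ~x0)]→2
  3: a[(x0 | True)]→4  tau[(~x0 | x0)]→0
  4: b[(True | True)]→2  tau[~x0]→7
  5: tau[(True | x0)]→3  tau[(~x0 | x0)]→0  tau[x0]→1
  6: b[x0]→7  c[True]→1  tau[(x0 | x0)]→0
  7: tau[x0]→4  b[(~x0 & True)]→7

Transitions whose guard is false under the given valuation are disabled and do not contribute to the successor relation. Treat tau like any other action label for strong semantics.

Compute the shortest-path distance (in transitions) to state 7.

Answer: 6

Trace:
BFS to 7:
  L0 = {0}
  L1 = {5}
  L2 = {1,3}
  L3 = {4}
  L4 = {2}
  L5 = {6}
  L6 = {7}
7 enters at depth 6; path tau·tau·c·b·b·b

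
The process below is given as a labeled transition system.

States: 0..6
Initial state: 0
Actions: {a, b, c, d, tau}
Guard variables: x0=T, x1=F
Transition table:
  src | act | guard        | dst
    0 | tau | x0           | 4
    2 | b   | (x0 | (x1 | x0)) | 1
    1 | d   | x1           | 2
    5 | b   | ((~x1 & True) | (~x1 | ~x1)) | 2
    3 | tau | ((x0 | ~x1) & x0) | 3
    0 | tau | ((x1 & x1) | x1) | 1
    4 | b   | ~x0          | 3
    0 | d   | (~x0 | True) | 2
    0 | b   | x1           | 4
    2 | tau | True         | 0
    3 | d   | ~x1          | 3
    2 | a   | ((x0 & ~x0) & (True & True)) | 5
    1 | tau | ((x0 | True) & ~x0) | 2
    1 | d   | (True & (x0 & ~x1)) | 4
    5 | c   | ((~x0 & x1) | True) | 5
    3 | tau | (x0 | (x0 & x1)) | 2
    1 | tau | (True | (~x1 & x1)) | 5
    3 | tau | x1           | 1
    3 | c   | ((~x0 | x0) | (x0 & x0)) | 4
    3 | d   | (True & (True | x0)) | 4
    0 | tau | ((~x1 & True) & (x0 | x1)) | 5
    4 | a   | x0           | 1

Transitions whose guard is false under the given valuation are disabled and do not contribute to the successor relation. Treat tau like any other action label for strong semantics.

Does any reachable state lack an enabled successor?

Reach set: {0,1,2,4,5}
  0: d→2  tau→4  tau→5  [deg 3]
  1: d→4  tau→5  [deg 2]
  2: b→1  tau→0  [deg 2]
  4: a→1  [deg 1]
  5: b→2  c→5  [deg 2]

Answer: DEADLOCK-FREE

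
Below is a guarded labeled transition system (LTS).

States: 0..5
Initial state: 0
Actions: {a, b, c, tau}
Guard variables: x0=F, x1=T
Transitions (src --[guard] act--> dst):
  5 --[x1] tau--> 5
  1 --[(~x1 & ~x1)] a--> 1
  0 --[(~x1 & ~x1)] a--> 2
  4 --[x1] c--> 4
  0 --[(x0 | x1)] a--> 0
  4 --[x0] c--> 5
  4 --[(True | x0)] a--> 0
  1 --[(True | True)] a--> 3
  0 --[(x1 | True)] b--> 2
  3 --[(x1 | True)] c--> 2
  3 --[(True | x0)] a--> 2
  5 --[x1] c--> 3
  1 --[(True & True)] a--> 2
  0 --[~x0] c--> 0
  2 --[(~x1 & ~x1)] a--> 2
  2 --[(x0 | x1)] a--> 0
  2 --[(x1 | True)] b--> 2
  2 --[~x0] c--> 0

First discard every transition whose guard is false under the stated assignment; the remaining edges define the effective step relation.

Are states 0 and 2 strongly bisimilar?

Answer: BISIMILAR

Trace:
Compute ~ classes (split until stable):
  P[0] = {{0,1,2,3,4,5}}
  P[1] = {{0,2},{1},{3,4},{5}}
  P[2] = {{0,2},{1},{3},{4},{5}}
Fixed point at round 3; 5 class(es).
class of 0: {0,2}; class of 2: {0,2}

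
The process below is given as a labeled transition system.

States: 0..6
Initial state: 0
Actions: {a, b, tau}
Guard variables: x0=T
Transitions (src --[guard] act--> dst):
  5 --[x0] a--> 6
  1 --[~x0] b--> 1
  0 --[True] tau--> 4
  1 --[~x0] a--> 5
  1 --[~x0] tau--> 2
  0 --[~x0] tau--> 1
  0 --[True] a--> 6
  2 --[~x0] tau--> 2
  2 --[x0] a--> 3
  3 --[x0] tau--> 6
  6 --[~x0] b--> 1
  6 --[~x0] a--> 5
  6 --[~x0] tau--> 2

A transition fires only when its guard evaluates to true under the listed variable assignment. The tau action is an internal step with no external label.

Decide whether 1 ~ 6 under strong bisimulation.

Refine partition for ~:
  round 0: {{0,1,2,3,4,5,6}}
  round 1: {{0},{1,4,6},{2,5},{3}}
  round 2: {{0},{1,4,6},{2},{3},{5}}
Fixed point at round 3; 5 class(es).
[1]={1,4,6}  [6]={1,4,6}

Answer: BISIMILAR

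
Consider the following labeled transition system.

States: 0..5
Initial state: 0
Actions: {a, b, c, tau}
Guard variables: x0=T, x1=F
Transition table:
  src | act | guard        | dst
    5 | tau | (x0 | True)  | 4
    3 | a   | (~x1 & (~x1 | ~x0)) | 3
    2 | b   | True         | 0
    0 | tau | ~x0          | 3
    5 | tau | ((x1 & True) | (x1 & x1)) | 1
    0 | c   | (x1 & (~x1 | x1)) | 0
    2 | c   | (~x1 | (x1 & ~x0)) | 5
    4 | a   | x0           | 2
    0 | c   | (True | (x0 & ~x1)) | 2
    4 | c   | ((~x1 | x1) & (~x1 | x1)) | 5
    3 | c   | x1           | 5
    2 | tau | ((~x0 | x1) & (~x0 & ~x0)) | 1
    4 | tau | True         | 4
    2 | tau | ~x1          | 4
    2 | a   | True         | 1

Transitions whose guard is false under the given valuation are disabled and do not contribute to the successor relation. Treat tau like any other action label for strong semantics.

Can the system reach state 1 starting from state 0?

Guard filter leaves 10 enabled edge(s).
depth 0: {0}
depth 1: {2}  total {0,2}
depth 2: {1,4,5}  total {0,1,2,4,5}
Reachable = {0,1,2,4,5}
witness 1: c·a

Answer: REACHABLE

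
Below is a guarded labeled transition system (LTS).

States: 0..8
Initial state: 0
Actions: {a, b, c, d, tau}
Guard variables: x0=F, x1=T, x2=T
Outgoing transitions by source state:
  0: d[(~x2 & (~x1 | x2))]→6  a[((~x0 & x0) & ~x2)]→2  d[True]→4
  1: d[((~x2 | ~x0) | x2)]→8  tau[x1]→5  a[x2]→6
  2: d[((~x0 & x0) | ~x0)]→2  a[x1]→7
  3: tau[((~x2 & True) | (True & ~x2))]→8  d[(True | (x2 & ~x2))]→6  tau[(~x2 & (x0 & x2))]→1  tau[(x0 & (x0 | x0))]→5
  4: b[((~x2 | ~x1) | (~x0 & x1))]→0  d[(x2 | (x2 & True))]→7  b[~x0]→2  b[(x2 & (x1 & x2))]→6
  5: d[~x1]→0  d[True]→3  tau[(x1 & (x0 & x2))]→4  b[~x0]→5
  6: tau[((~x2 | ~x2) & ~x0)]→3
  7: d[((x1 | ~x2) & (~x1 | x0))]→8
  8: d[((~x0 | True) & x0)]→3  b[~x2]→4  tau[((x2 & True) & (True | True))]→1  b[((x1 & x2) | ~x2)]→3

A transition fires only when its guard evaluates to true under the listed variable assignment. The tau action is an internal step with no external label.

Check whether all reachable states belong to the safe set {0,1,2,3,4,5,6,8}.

Answer: INVARIANT VIOLATED at state 7

Working:
Inv-set: {0,1,2,3,4,5,6,8}
Reach set: {0,2,4,6,7}
  0: ✓
  2: ✓
  4: ✓
  6: ✓
  7: ✗ unsafe
witness against invariant: d·d → 7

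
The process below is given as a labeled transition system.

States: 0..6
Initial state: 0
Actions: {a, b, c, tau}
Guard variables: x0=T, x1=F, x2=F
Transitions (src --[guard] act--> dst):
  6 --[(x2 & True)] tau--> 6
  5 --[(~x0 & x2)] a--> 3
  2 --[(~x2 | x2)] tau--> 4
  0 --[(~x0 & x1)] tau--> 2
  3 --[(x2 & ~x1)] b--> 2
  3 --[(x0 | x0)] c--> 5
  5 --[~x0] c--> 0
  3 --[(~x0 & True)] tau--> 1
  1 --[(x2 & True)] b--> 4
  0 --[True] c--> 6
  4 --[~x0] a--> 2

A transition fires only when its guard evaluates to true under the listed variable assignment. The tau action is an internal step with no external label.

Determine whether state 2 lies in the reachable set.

Answer: UNREACHABLE

Analysis:
After dropping false guards: 3 live edges.
Layer 0: {0}
Layer 1: {6}  cumulative {0,6}
R = {0,6}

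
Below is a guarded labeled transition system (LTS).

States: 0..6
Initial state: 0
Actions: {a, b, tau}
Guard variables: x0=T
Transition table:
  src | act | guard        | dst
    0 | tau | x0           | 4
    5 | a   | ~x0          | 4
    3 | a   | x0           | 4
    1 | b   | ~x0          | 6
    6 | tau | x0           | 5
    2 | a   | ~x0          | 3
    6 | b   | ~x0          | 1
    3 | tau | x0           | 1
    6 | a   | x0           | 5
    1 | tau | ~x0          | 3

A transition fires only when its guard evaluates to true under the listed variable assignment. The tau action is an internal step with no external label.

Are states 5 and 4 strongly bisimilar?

Answer: BISIMILAR

Analysis:
Bisimulation quotient by refinement:
  P[0] = {{0,1,2,3,4,5,6}}
  P[1] = {{0},{1,2,4,5},{3,6}}
Fixed point at round 2; 3 class(es).
[5]={1,2,4,5}  [4]={1,2,4,5}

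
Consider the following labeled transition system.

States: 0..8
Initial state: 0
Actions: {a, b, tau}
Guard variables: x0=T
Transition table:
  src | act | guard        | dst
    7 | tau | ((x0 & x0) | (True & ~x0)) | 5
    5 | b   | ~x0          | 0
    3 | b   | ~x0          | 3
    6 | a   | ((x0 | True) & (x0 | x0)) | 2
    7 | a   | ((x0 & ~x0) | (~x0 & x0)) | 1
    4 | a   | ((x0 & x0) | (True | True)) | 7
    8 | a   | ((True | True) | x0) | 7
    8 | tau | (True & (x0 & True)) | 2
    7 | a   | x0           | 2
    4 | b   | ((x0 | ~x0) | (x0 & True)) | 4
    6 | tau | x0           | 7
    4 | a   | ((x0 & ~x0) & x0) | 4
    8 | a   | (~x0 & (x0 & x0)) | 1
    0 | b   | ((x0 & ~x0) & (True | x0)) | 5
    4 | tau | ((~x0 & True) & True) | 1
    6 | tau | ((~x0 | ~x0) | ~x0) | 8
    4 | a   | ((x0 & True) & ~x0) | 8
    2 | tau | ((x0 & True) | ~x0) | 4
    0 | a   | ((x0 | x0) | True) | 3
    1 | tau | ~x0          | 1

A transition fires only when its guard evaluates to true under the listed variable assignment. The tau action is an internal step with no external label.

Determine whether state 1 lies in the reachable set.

After dropping false guards: 10 live edges.
Layer 0: {0}
Layer 1: {3}  now seen {0,3}
Reachable = {0,3}

Answer: UNREACHABLE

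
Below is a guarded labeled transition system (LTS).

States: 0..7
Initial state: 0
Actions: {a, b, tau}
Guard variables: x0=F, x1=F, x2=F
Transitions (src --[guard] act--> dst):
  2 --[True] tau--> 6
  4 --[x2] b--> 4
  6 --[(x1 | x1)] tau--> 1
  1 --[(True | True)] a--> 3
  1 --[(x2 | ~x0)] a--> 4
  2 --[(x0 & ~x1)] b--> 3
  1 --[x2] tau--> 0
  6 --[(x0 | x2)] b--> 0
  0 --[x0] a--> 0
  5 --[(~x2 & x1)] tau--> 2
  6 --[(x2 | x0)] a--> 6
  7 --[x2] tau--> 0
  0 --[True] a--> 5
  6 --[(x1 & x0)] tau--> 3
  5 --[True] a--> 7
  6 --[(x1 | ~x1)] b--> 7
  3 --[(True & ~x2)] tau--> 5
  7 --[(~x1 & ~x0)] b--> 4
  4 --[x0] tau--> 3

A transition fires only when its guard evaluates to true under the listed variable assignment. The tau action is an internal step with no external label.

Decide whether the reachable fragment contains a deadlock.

R = {0,4,5,7}
  0: a→5  [1 out]
  4: ∅  [no exit]
  5: a→7  [1 out]
  7: b→4  [1 out]
witness 4: a·a·b

Answer: DEADLOCK at state 4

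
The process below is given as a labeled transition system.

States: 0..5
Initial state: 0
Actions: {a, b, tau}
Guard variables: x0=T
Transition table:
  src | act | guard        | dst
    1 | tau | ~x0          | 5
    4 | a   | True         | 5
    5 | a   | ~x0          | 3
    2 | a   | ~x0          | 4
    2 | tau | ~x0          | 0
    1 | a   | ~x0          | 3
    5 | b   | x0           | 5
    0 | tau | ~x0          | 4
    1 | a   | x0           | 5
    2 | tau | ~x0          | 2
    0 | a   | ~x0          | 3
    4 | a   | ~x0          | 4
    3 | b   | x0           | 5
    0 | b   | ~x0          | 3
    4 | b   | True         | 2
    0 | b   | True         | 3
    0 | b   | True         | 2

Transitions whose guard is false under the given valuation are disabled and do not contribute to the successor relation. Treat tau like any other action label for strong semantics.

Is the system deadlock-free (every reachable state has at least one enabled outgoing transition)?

Reachable = {0,2,3,5}
  0: b→2  b→3  [deg 2]
  2: ∅  [deadlock]
  3: b→5  [deg 1]
  5: b→5  [deg 1]
witness 2: b

Answer: DEADLOCK at state 2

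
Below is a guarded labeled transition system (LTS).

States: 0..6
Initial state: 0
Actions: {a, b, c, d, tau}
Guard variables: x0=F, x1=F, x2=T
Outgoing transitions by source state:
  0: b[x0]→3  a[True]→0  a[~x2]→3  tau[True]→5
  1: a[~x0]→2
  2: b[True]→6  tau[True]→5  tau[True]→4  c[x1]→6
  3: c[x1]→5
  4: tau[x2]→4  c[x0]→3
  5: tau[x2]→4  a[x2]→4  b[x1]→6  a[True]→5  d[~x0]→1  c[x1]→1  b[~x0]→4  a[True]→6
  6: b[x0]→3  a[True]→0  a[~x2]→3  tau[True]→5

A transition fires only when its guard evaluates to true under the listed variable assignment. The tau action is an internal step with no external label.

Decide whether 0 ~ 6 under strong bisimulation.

Refine partition for ~:
  round 0: {{0,1,2,3,4,5,6}}
  round 1: {{0,6},{1},{2},{3},{4},{5}}
stable after 2 split(s): 6 block(s)
class of 0: {0,6}; class of 6: {0,6}

Answer: BISIMILAR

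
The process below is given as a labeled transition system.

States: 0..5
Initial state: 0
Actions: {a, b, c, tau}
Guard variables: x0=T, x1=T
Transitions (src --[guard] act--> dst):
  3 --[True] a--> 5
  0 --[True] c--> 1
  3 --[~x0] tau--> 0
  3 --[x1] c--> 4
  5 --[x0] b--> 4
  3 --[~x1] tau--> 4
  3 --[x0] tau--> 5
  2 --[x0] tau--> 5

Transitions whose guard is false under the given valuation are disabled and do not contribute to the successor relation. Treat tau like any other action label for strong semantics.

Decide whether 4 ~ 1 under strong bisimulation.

Answer: BISIMILAR

Trace:
Compute ~ classes (split until stable):
  π0 = {{0,1,2,3,4,5}}
  π1 = {{0},{1,4},{2},{3},{5}}
5 equivalence class(es) (converged in 2)
[4]={1,4}  [1]={1,4}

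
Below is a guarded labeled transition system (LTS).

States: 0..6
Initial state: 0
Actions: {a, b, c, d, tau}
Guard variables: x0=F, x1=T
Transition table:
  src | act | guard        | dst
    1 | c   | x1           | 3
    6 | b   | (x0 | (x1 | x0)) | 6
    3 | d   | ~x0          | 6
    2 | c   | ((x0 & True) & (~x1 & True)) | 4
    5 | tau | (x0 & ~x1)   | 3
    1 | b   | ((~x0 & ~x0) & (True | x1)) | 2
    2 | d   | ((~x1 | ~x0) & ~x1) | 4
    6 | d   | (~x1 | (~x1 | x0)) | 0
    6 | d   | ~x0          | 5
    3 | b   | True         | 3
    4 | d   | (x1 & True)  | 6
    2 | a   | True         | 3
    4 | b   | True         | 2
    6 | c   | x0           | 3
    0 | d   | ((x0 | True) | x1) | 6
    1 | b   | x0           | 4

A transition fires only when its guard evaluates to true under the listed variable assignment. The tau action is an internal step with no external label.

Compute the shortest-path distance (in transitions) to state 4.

Answer: UNREACHABLE

Working:
BFS to 4:
  L0 = {0}
  L1 = {6}
  L2 = {5}
4 never appears.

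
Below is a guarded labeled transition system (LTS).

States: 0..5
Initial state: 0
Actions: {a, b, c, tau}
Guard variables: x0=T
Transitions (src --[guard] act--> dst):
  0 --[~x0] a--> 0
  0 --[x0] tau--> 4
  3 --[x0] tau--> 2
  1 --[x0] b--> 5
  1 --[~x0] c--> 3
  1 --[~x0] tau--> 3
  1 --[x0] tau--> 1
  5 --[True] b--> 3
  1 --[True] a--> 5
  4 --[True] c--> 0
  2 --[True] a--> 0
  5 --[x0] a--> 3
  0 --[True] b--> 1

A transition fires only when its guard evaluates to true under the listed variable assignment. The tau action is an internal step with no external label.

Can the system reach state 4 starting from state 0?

Answer: REACHABLE

Trace:
Guard filter leaves 10 enabled edge(s).
Layer 0: {0}
Layer 1: {1,4}  now seen {0,1,4}
Layer 2: {5}  now seen {0,1,4,5}
Layer 3: {3}  now seen {0,1,3,4,5}
Layer 4: {2}  now seen {0,1,2,3,4,5}
Reach set: {0,1,2,3,4,5}
witness 4: tau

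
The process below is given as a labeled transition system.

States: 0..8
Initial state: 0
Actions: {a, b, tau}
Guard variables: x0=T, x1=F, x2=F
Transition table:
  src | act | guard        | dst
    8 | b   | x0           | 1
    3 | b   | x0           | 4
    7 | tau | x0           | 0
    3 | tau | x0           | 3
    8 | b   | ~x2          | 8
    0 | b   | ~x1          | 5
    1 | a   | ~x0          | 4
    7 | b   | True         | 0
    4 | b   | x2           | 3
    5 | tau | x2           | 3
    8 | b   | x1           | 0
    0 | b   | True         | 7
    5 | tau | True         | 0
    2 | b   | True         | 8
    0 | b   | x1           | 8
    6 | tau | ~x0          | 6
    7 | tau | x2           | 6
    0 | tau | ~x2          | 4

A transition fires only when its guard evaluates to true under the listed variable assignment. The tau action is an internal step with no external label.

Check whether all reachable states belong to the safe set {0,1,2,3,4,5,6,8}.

Allowed set {0,1,2,3,4,5,6,8}
Reachable = {0,4,5,7}
  0: ok
  4: ok
  5: ok
  7: ✗ unsafe
reach 7 via b — violates

Answer: INVARIANT VIOLATED at state 7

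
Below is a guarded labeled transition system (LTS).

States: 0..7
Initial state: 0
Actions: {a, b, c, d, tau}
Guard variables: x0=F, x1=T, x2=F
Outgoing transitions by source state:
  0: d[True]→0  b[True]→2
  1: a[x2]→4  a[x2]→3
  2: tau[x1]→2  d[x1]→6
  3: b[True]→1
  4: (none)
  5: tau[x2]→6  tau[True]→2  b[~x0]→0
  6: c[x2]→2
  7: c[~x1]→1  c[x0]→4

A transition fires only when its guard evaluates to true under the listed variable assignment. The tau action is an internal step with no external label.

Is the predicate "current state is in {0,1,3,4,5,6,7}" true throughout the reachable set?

Safe = {0,1,3,4,5,6,7}
R = {0,2,6}
  0: ok
  2: VIOLATES
  6: ok
counterexample path to 2: b

Answer: INVARIANT VIOLATED at state 2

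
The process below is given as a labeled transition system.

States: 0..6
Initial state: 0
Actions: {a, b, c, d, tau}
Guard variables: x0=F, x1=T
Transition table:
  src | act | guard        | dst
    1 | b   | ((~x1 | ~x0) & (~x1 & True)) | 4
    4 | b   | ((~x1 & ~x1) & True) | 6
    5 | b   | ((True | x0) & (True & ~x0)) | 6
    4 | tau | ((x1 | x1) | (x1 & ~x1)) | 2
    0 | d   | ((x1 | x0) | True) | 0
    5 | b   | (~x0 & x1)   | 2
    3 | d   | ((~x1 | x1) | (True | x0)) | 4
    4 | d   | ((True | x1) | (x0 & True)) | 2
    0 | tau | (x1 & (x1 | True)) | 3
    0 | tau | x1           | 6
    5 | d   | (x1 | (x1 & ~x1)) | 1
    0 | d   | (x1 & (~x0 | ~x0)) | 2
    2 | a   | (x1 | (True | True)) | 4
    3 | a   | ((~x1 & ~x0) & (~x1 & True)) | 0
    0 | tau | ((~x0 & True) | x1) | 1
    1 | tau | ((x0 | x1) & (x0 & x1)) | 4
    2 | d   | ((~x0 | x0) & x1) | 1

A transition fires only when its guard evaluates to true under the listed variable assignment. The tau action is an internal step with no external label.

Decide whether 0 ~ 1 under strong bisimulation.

Bisimulation quotient by refinement:
  round 0: {{0,1,2,3,4,5,6}}
  round 1: {{0,4},{1,6},{2},{3},{5}}
  round 2: {{0},{1,6},{2},{3},{4},{5}}
stable after 3 split(s): 6 block(s)
[0]={0}  [1]={1,6}

Answer: NOT BISIMILAR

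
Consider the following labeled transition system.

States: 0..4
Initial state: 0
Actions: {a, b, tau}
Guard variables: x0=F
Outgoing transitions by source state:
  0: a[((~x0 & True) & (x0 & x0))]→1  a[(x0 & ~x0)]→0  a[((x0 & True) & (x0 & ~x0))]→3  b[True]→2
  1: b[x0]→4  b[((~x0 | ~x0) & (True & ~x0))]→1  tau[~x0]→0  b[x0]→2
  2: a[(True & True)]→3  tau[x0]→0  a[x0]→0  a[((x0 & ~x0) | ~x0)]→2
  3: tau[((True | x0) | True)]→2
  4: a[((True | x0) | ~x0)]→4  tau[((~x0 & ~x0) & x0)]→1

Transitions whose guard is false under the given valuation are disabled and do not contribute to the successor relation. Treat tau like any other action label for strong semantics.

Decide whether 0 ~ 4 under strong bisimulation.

Answer: NOT BISIMILAR

Analysis:
Refine partition for ~:
  round 0: {{0,1,2,3,4}}
  round 1: {{0},{1},{2,4},{3}}
  round 2: {{0},{1},{2},{3},{4}}
stable after 3 split(s): 5 block(s)
[0]={0}  [4]={4}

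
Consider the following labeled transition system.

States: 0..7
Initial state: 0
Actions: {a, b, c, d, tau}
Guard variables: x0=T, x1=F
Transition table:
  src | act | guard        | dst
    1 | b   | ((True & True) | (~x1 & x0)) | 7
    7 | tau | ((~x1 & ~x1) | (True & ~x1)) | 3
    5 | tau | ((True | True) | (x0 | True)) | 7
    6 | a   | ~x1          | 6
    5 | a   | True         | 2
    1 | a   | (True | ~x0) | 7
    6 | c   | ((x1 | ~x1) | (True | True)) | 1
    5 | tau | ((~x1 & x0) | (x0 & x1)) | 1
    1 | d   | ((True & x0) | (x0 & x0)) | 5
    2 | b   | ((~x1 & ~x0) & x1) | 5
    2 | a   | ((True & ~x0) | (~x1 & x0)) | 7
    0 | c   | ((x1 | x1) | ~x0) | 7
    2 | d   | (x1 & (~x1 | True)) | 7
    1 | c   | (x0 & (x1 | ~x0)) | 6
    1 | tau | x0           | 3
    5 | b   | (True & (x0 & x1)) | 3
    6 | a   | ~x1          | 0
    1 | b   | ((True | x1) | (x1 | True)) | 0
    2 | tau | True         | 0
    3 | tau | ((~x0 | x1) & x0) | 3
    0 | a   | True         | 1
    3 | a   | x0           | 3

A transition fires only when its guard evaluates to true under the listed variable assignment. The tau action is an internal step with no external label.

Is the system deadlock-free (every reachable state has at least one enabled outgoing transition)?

R = {0,1,2,3,5,7}
  0: a→1  [deg 1]
  1: a→7  b→0  b→7  d→5  tau→3  [deg 5]
  2: a→7  tau→0  [deg 2]
  3: a→3  [deg 1]
  5: a→2  tau→1  tau→7  [deg 3]
  7: tau→3  [deg 1]

Answer: DEADLOCK-FREE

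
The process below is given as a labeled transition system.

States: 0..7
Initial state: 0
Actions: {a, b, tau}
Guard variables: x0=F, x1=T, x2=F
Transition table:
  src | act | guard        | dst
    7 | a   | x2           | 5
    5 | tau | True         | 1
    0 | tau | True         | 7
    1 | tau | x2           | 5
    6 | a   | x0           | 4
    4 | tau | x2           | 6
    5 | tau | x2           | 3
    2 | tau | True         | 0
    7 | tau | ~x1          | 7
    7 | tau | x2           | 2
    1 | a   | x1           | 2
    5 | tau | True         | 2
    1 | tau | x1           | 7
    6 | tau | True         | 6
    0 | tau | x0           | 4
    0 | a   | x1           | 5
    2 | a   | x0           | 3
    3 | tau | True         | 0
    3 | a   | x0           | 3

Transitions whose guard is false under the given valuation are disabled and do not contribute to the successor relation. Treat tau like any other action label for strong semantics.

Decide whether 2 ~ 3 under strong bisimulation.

Answer: BISIMILAR

Analysis:
Bisimulation quotient by refinement:
  P[0] = {{0,1,2,3,4,5,6,7}}
  P[1] = {{0,1},{2,3,5,6},{4,7}}
  P[2] = {{0,1},{2,3},{4,7},{5},{6}}
  P[3] = {{0},{1},{2,3},{4,7},{5},{6}}
6 equivalence class(es) (converged in 4)
class of 2: {2,3}; class of 3: {2,3}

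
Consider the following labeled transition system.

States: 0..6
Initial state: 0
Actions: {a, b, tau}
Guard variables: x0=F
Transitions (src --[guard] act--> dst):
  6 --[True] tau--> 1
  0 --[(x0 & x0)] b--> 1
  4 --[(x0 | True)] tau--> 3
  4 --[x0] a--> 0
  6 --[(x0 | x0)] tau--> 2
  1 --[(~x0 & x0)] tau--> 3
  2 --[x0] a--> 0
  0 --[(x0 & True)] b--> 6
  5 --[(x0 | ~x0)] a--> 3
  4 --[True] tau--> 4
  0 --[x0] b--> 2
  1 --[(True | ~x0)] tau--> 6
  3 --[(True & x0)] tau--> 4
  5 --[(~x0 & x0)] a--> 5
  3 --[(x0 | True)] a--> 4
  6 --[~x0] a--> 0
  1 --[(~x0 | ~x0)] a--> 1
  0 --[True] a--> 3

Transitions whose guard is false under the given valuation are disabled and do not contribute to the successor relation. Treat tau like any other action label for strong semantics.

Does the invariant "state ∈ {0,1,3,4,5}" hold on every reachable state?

Answer: INVARIANT HOLDS

Trace:
Inv-set: {0,1,3,4,5}
R = {0,3,4}
  0: ✓
  3: ✓
  4: ✓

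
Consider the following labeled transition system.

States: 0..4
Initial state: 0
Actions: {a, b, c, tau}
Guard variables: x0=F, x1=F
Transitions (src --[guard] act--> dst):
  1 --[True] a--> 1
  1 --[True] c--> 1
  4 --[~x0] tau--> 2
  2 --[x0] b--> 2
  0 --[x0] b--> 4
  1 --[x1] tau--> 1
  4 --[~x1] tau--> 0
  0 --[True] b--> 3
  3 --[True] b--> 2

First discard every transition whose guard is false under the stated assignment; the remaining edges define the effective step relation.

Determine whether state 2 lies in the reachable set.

Answer: REACHABLE

Trace:
After dropping false guards: 6 live edges.
depth 0: {0}
depth 1: {3}  cumulative {0,3}
depth 2: {2}  cumulative {0,2,3}
Reachable = {0,2,3}
Path to 2: b·b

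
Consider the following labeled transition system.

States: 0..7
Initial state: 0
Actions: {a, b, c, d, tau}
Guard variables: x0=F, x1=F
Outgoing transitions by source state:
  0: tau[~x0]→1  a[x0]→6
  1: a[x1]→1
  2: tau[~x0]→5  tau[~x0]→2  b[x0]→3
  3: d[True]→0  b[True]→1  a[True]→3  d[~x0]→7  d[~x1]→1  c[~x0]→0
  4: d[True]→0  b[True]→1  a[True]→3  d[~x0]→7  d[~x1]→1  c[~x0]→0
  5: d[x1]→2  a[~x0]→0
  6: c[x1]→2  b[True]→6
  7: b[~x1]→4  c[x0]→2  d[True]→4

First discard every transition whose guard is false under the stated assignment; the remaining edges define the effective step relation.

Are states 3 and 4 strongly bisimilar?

Refine partition for ~:
  P[0] = {{0,1,2,3,4,5,6,7}}
  P[1] = {{0,2},{1},{3,4},{5},{6},{7}}
  P[2] = {{0},{1},{2},{3,4},{5},{6},{7}}
7 equivalence class(es) (converged in 3)
class of 3: {3,4}; class of 4: {3,4}

Answer: BISIMILAR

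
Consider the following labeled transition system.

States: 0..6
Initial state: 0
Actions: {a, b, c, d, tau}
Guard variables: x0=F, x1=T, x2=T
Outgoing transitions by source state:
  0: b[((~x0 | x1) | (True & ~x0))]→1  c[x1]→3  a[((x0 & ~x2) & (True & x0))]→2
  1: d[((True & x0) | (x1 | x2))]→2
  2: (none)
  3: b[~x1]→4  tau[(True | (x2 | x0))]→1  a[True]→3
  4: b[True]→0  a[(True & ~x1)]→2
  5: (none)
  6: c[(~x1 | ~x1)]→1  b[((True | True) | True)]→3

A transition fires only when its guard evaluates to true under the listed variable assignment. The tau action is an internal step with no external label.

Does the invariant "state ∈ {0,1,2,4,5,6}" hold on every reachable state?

Safe = {0,1,2,4,5,6}
R = {0,1,2,3}
  0: safe
  1: safe
  2: safe
  3: outside
witness against invariant: c → 3

Answer: INVARIANT VIOLATED at state 3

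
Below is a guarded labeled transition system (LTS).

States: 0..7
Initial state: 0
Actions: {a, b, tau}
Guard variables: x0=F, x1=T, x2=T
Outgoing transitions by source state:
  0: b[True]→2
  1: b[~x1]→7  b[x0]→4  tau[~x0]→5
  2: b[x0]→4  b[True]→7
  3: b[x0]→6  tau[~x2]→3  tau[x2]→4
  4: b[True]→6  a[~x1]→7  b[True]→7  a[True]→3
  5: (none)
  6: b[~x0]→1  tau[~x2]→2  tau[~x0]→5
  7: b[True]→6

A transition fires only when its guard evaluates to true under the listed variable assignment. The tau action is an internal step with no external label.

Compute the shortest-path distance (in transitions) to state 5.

Layered search for 5:
  Layer 0: {0}
  Layer 1: {2}
  Layer 2: {7}
  Layer 3: {6}
  Layer 4: {1,5}
depth(5)=4, e.g. b·b·b·tau

Answer: 4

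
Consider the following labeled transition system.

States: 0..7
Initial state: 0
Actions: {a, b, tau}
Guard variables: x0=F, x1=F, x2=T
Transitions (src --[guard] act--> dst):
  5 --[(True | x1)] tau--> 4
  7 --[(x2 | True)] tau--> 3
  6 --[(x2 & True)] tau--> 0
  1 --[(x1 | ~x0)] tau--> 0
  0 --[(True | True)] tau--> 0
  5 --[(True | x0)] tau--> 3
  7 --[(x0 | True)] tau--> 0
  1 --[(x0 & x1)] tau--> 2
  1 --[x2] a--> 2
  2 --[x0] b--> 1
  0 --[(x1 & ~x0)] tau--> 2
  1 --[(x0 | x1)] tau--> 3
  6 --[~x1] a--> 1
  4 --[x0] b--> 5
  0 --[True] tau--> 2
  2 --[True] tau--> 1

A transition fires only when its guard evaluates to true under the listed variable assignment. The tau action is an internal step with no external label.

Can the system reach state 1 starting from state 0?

Answer: REACHABLE

Analysis:
11 transition(s) survive guard evaluation.
L0 = {0}
L1 = {2}  cumulative {0,2}
L2 = {1}  cumulative {0,1,2}
Reachable = {0,1,2}
trace reaching 1: tau·tau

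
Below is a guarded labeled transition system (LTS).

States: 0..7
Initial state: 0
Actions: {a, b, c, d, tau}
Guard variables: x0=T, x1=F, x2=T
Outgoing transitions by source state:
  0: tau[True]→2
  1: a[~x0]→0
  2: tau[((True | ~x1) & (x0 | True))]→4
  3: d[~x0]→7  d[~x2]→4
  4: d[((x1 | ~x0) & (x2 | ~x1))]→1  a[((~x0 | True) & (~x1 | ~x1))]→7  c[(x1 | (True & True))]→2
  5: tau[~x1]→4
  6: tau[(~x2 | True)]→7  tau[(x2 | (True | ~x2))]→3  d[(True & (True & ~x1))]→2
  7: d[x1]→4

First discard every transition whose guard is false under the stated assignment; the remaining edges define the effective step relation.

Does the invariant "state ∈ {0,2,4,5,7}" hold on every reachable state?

Inv-set: {0,2,4,5,7}
Reach set: {0,2,4,7}
  0: ok
  2: ok
  4: ok
  7: ok

Answer: INVARIANT HOLDS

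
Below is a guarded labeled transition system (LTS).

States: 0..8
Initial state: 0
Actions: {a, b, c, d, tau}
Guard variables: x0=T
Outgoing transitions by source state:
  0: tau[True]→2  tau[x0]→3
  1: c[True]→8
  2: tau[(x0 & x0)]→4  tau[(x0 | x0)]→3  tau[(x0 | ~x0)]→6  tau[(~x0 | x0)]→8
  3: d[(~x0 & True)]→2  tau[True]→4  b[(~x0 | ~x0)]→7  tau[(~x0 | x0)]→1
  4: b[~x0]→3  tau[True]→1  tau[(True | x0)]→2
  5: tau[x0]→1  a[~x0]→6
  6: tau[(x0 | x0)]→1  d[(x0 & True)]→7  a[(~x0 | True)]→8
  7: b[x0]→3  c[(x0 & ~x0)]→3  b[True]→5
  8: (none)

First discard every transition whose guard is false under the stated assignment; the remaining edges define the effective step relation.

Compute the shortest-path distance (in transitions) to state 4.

Answer: 2

Working:
Breadth-first toward 4:
  Layer 0: {0}
  Layer 1: {2,3}
  Layer 2: {1,4,6,8}
depth(4)=2, e.g. tau·tau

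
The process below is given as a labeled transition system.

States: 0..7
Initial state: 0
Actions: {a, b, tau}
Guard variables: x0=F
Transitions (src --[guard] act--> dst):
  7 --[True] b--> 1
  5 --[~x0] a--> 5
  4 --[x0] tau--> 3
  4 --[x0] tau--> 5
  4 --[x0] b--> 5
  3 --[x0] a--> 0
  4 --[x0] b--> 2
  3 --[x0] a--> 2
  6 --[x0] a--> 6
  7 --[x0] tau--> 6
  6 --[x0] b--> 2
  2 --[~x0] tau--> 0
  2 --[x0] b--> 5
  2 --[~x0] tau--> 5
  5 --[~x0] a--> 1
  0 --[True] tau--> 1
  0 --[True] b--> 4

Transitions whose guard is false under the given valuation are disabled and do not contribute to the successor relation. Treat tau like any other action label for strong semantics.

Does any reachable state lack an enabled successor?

Answer: DEADLOCK at state 1

Working:
Reach set: {0,1,4}
  0: b→4  tau→1  [deg 2]
  1: ∅  [STUCK]
  4: ∅  [STUCK]
trace reaching 1: tau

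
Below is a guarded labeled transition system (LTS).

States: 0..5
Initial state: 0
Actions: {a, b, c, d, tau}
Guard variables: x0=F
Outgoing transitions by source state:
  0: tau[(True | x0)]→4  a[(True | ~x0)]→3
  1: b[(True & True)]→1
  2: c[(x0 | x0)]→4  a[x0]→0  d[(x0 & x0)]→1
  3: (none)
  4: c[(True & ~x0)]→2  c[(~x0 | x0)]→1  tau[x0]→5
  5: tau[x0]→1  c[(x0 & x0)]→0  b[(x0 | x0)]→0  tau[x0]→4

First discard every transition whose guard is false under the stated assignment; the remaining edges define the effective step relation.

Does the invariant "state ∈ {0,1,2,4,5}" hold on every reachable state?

Answer: INVARIANT VIOLATED at state 3

Trace:
Allowed set {0,1,2,4,5}
Reachable = {0,1,2,3,4}
  0: safe
  1: safe
  2: safe
  3: ✗ unsafe
  4: safe
witness against invariant: a → 3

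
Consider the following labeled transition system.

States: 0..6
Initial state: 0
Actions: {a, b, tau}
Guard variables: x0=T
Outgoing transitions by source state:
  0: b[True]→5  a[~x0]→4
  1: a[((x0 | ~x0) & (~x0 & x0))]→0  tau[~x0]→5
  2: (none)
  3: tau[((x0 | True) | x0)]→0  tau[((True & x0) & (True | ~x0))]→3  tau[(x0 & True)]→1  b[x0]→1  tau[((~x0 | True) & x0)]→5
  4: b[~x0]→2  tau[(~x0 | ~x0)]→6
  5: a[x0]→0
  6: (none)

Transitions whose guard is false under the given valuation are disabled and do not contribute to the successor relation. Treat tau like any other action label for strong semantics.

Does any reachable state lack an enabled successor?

Reach set: {0,5}
  0: b→5  [1 exit(s)]
  5: a→0  [1 exit(s)]

Answer: DEADLOCK-FREE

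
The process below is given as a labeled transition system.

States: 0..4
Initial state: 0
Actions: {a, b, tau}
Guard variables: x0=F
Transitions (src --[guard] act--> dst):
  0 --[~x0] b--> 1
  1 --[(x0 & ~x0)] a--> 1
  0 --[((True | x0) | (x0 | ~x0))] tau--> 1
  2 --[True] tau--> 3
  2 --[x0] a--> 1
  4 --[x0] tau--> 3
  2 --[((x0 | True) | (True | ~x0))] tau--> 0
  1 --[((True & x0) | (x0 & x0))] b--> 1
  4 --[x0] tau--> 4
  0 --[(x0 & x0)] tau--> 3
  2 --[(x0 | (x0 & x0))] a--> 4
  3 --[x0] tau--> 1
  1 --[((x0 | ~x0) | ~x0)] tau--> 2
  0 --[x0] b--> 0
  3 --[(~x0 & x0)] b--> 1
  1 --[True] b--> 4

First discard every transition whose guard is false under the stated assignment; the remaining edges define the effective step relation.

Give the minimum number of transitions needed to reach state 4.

Layered search for 4:
  Layer 0: {0}
  Layer 1: {1}
  Layer 2: {2,4}
first hit 4 at d=2 via b·b

Answer: 2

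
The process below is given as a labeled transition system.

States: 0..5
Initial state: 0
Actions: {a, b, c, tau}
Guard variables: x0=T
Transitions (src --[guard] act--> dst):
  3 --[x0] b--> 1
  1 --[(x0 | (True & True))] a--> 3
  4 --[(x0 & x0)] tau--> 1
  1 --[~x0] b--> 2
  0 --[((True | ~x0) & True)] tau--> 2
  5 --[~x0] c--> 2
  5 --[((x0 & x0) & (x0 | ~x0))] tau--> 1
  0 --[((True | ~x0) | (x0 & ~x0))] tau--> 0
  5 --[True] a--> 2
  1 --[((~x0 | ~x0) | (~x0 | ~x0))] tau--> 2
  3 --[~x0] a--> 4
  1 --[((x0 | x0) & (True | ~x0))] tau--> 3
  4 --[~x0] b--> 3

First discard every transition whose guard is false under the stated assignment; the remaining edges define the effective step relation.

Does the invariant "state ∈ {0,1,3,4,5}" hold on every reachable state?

Allowed set {0,1,3,4,5}
Reachable = {0,2}
  0: safe
  2: outside
witness against invariant: tau → 2

Answer: INVARIANT VIOLATED at state 2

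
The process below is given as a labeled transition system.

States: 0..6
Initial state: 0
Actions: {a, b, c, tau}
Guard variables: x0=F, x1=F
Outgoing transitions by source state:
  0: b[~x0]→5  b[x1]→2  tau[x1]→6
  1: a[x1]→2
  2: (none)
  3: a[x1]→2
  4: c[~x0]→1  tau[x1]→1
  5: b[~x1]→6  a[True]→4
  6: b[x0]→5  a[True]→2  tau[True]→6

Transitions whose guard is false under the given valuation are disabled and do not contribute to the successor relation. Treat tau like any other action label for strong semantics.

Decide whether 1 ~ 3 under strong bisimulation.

Bisimulation quotient by refinement:
  round 0: {{0,1,2,3,4,5,6}}
  round 1: {{0},{1,2,3},{4},{5},{6}}
Fixed point at round 2; 5 class(es).
1∈{1,2,3}, 3∈{1,2,3}

Answer: BISIMILAR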